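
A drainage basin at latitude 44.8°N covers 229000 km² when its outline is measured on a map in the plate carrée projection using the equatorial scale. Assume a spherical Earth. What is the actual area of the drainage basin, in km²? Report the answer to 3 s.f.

162000 km²

For the equirectangular projection with φ₀ = 0 (plate carrée), h = 1 along meridians and k = sec φ along parallels.
Areal scale = h·k = 1 × sec φ; at 44.8°, h = 1.000, k = 1.409, so h·k = 1.409.
True area = apparent / (areal scale) = 229000 / 1.409 ≈ 162000 km².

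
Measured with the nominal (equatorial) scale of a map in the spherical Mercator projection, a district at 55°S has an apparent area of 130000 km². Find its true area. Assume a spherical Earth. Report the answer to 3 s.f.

For Mercator, h = k = sec φ (a conformal cylindrical projection has a single point scale, 1/cos φ).
Areal scale = k² = sec²φ = 1/cos²(55°) = 1/0.5736² = 3.040.
True area = apparent / (areal scale) = 130000 / 3.040 ≈ 42800 km².

42800 km²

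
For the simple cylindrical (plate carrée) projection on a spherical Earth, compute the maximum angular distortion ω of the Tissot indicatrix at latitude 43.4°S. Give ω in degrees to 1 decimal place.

Plate carrée maps x = Rλ, y = Rφ. The meridian scale is h = 1 and the parallel scale is k = 1/cos φ = sec φ.
At 43.4°: h = 1.000, k = 1.376; principal scales a = 1.376, b = 1.000.
sin(ω/2) = (a − b)/(a + b) = 0.3763/2.376 = 0.1584, so ω = 2 arcsin(0.1584) ≈ 18.2°.

18.2°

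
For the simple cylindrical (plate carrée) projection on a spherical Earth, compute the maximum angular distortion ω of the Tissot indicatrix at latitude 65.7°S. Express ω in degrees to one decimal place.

In the plate carrée (x = Rλ, y = Rφ), meridians are true-scale (h = 1) and parallels are stretched by k = sec φ.
At 65.7°: h = 1.000, k = 2.430; principal scales a = 2.430, b = 1.000.
sin(ω/2) = (a − b)/(a + b) = 1.430/3.430 = 0.4169, so ω = 2 arcsin(0.4169) ≈ 49.3°.

49.3°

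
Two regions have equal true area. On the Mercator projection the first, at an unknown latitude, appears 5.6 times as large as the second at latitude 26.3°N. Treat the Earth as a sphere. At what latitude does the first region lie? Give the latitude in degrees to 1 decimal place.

For equal true areas on Mercator, apparent areas scale as sec²φ, so the ratio is cos²φ₂ / cos²φ₁.
cos²φ₂ / cos²φ₁ = 5.6  ⇒  cos φ₁ = cos 26.3° / √5.6 = 0.8965/2.366 = 0.3788.
φ₁ = arccos(0.3788) ≈ 67.7°.

67.7°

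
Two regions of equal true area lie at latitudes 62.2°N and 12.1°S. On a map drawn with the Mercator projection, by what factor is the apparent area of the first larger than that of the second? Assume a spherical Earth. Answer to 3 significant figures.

Mercator areal scale is sec²φ.
At 62.2°: sec²(62.2°) = 1/0.4664² = 4.597.
At 12.1°: sec²(12.1°) = 1/0.9778² = 1.046.
Ratio = 4.597/1.046 = cos²(12.1°)/cos²(62.2°) ≈ 4.40.

4.40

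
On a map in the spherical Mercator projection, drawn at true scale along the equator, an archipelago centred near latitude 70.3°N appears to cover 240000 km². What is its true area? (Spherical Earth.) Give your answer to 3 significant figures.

Mercator is conformal, so the point scale is isotropic: h = k = sec φ = 1/cos φ.
Areal scale = k² = sec²φ = 1/cos²(70.3°) = 1/0.3371² = 8.800.
True area = apparent / (areal scale) = 240000 / 8.800 ≈ 27300 km².

27300 km²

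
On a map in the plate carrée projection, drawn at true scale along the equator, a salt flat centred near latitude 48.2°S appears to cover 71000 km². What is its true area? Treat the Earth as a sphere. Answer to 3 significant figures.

For the equirectangular projection with φ₀ = 0 (plate carrée), h = 1 along meridians and k = sec φ along parallels.
Areal scale = h·k = 1 × sec φ; at 48.2°, h = 1.000, k = 1.500, so h·k = 1.500.
True area = apparent / (areal scale) = 71000 / 1.500 ≈ 47300 km².

47300 km²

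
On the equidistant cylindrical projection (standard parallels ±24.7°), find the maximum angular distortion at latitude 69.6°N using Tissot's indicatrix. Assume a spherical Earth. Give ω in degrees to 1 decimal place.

52.9°

In the equirectangular projection with standard parallel φ₀ = 24.7° (x = Rλ cos φ₀, y = Rφ), meridians are true-scale (h = 1) and the parallel scale is k = cos φ₀ / cos φ.
At 69.6°: h = 1.000, k = 2.606; principal scales a = 2.606, b = 1.000.
sin(ω/2) = (a − b)/(a + b) = 1.606/3.606 = 0.4454, so ω = 2 arcsin(0.4454) ≈ 52.9°.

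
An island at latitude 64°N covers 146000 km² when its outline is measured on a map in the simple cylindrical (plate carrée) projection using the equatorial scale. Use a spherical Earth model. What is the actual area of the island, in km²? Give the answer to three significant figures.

Plate carrée maps x = Rλ, y = Rφ. The meridian scale is h = 1 and the parallel scale is k = 1/cos φ = sec φ.
Areal scale = h·k = 1 × sec φ; at 64°, h = 1.000, k = 2.281, so h·k = 2.281.
True area = apparent / (areal scale) = 146000 / 2.281 ≈ 64000 km².

64000 km²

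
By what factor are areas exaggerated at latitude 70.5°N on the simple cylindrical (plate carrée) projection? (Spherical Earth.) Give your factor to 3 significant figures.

For the equirectangular projection with φ₀ = 0 (plate carrée), h = 1 along meridians and k = sec φ along parallels.
Areal scale = h·k = 1 × sec φ; at 70.5°, h = 1.000, k = 2.996, so h·k = 2.996.

3.00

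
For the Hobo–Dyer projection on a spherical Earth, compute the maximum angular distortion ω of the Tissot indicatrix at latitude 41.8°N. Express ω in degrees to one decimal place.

Hobo–Dyer is a cylindrical equal-area projection with standard parallels at ±37.5°. Cylindrical equal-area (φ₀ = 37.5°): h = cos φ / cos 37.5° along meridians, k = cos 37.5° / cos φ along parallels; h·k = 1.
At 41.8°: h = 0.9397, k = 1.064; principal scales a = 1.064, b = 0.9397.
sin(ω/2) = (a − b)/(a + b) = 0.1246/2.004 = 0.06217, so ω = 2 arcsin(0.06217) ≈ 7.1°.

7.1°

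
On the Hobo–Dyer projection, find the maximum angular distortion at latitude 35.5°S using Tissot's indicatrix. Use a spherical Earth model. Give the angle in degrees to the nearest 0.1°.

3.0°

The Hobo–Dyer projection is cylindrical equal-area with φ₀ = 37.5°. Cylindrical equal-area (φ₀ = 37.5°): h = cos φ / cos 37.5° along meridians, k = cos 37.5° / cos φ along parallels; h·k = 1.
At 35.5°: h = 1.026, k = 0.9745; principal scales a = 1.026, b = 0.9745.
sin(ω/2) = (a − b)/(a + b) = 0.05167/2.001 = 0.02583, so ω = 2 arcsin(0.02583) ≈ 3.0°.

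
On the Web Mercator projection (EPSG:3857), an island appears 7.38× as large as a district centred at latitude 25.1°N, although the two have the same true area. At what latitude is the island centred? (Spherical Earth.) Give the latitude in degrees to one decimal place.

70.5°

For equal true areas on Mercator, apparent areas scale as sec²φ, so the ratio is cos²φ₂ / cos²φ₁.
cos²φ₂ / cos²φ₁ = 7.38  ⇒  cos φ₁ = cos 25.1° / √7.38 = 0.9056/2.717 = 0.3333.
φ₁ = arccos(0.3333) ≈ 70.5°.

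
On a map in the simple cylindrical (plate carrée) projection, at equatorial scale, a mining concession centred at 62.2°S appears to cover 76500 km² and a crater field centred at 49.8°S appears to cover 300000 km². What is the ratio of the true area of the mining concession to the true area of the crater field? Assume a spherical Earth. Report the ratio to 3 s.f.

0.184

Plate carrée has h = 1 and k = sec φ, giving areal scale sec φ; true area = (apparent area) · cos φ.
True area of mining concession: 76500 × cos(62.2°) = 76500 × 0.4664 = 35680 km².
True area of crater field: 300000 × cos(49.8°) = 300000 × 0.6455 = 193600 km².
Ratio = 35680 / 193600 ≈ 0.184.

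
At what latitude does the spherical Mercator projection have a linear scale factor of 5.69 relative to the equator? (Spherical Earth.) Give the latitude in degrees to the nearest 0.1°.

Mercator scale is k = sec φ = 1/cos φ.
1/cos φ = 5.69  ⇒  cos φ = 0.1757  ⇒  φ = arccos(0.1757) ≈ 79.9°.

79.9°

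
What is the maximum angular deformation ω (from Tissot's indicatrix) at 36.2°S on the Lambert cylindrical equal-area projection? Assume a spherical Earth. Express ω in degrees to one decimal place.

The Lambert cylindrical equal-area projection is the cylindrical equal-area projection with its standard parallel at the equator (φ₀ = 0). Cylindrical equal-area (φ₀ = 0°): h = cos φ / cos 0° along meridians, k = cos 0° / cos φ along parallels; h·k = 1.
At 36.2°: h = 0.8070, k = 1.239; principal scales a = 1.239, b = 0.8070.
sin(ω/2) = (a − b)/(a + b) = 0.4323/2.046 = 0.2113, so ω = 2 arcsin(0.2113) ≈ 24.4°.

24.4°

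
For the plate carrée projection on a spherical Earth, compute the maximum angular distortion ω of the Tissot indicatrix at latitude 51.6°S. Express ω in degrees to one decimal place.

Plate carrée maps x = Rλ, y = Rφ. The meridian scale is h = 1 and the parallel scale is k = 1/cos φ = sec φ.
At 51.6°: h = 1.000, k = 1.610; principal scales a = 1.610, b = 1.000.
sin(ω/2) = (a − b)/(a + b) = 0.6099/2.610 = 0.2337, so ω = 2 arcsin(0.2337) ≈ 27.0°.

27.0°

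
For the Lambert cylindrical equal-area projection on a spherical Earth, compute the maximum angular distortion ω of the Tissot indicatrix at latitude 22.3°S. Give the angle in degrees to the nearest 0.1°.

The Lambert cylindrical equal-area projection is the cylindrical equal-area projection with its standard parallel at the equator (φ₀ = 0). For cylindrical equal-area with standard parallel φ₀, h = cos φ / cos φ₀ and k = cos φ₀ / cos φ, so h·k = 1.
At 22.3°: h = 0.9252, k = 1.081; principal scales a = 1.081, b = 0.9252.
sin(ω/2) = (a − b)/(a + b) = 0.1556/2.006 = 0.07758, so ω = 2 arcsin(0.07758) ≈ 8.9°.

8.9°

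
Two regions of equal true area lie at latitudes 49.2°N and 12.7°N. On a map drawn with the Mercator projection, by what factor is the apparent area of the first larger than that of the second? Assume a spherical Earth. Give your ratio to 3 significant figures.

2.23

Mercator is conformal with k = sec φ, so areal scale = k² = sec²φ.
At 49.2°: sec²(49.2°) = 1/0.6534² = 2.342.
At 12.7°: sec²(12.7°) = 1/0.9755² = 1.051.
Ratio = 2.342/1.051 = cos²(12.7°)/cos²(49.2°) ≈ 2.23.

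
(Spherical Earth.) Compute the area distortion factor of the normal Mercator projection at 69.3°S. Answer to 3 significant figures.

Mercator is conformal, so the point scale is isotropic: h = k = sec φ = 1/cos φ.
Areal scale = k² = sec²φ = 1/cos²(69.3°) = 1/0.3535² = 8.004.

8.00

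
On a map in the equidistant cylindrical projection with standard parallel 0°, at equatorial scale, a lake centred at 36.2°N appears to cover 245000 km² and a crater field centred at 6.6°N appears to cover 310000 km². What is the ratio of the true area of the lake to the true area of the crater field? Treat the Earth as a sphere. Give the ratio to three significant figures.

On the plate carrée, areal scale = h·k = 1 × sec φ, so true area = apparent × cos φ.
True area of lake: 245000 × cos(36.2°) = 245000 × 0.8070 = 197700 km².
True area of crater field: 310000 × cos(6.6°) = 310000 × 0.9934 = 307900 km².
Ratio = 197700 / 307900 ≈ 0.642.

0.642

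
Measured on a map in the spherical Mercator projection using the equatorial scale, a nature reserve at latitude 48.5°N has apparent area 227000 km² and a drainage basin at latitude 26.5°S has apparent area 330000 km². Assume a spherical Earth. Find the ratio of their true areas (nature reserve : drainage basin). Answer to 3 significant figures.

Mercator's areal exaggeration is sec²φ; hence true area = (apparent area) · cos²φ.
True area of nature reserve: 227000 × cos²(48.5°) = 227000 × 0.4391 = 99670 km².
True area of drainage basin: 330000 × cos²(26.5°) = 330000 × 0.8009 = 264300 km².
Ratio = 99670 / 264300 ≈ 0.377.

0.377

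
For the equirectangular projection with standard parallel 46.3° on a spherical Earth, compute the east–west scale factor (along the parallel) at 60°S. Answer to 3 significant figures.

In the equirectangular projection with standard parallel φ₀ = 46.3° (x = Rλ cos φ₀, y = Rφ), meridians are true-scale (h = 1) and the parallel scale is k = cos φ₀ / cos φ.
k = cos 46.3° / cos 60° = 0.6909/0.5000 = 1.382.

1.38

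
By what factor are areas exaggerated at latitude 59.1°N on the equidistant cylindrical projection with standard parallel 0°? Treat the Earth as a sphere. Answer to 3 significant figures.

1.95

Plate carrée maps x = Rλ, y = Rφ. The meridian scale is h = 1 and the parallel scale is k = 1/cos φ = sec φ.
Areal scale = h·k = 1 × sec φ; at 59.1°, h = 1.000, k = 1.947, so h·k = 1.947.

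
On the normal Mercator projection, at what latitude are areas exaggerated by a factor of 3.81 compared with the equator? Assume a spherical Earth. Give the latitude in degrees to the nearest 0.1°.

Mercator areal scale is sec²φ.
sec²φ = 3.81  ⇒  cos²φ = 0.2625  ⇒  cos φ = 0.5123.
φ = arccos(0.5123) ≈ 59.2°.

59.2°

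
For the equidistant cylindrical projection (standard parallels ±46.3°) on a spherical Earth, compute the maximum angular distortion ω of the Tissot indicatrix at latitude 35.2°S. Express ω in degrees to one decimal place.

With standard parallel φ₀ = 46.3°, the equirectangular projection gives x = Rλ cos φ₀, y = Rφ, so h = 1 and k = cos 46.3° / cos φ.
At 35.2°: h = 1.000, k = 0.8455; principal scales a = 1.000, b = 0.8455.
sin(ω/2) = (a − b)/(a + b) = 0.1545/1.845 = 0.08373, so ω = 2 arcsin(0.08373) ≈ 9.6°.

9.6°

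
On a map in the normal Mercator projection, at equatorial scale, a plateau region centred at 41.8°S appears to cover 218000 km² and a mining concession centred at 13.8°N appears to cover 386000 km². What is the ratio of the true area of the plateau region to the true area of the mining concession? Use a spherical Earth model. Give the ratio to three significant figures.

0.333

Since Mercator area scale is 1/cos²φ, the true area equals the apparent area multiplied by cos²φ.
True area of plateau region: 218000 × cos²(41.8°) = 218000 × 0.5557 = 121200 km².
True area of mining concession: 386000 × cos²(13.8°) = 386000 × 0.9431 = 364000 km².
Ratio = 121200 / 364000 ≈ 0.333.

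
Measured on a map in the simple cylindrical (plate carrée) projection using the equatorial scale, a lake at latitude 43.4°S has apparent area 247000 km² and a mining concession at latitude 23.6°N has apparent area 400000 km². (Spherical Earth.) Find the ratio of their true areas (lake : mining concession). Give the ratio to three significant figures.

Plate carrée has h = 1 and k = sec φ, giving areal scale sec φ; true area = (apparent area) · cos φ.
True area of lake: 247000 × cos(43.4°) = 247000 × 0.7266 = 179500 km².
True area of mining concession: 400000 × cos(23.6°) = 400000 × 0.9164 = 366500 km².
Ratio = 179500 / 366500 ≈ 0.490.

0.490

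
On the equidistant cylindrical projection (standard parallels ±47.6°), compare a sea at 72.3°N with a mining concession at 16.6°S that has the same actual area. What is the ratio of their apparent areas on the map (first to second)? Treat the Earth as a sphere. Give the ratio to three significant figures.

3.15

With standard parallel φ₀ = 47.6°, the equirectangular projection gives x = Rλ cos φ₀, y = Rφ, so h = 1 and k = cos 47.6° / cos φ.
Areal scale at 72.3°: h·k = 1.000 × 2.218 = 2.218.
Areal scale at 16.6°: h·k = 1.000 × 0.7036 = 0.7036.
Ratio = 2.218/0.7036 ≈ 3.15.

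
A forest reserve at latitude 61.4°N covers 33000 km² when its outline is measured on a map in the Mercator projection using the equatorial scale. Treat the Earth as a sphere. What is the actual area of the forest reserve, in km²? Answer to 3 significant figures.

7560 km²

The Mercator projection is conformal; its linear scale factor is the same in every direction and equals sec φ = 1/cos φ.
Areal scale = k² = sec²φ = 1/cos²(61.4°) = 1/0.4787² = 4.364.
True area = apparent / (areal scale) = 33000 / 4.364 ≈ 7560 km².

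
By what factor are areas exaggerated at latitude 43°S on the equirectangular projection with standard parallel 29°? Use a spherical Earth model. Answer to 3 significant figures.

1.20

The equidistant cylindrical projection with φ₀ = 29° has h = 1 (meridians true) and k = cos φ₀ / cos φ along parallels.
Areal scale = h·k = 1 × cos φ₀ / cos φ; at 43°, h = 1.000, k = 1.196, so h·k = 1.196.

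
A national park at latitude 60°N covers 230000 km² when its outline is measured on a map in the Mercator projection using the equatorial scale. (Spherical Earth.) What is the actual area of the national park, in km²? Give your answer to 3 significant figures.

Mercator is conformal, so the point scale is isotropic: h = k = sec φ = 1/cos φ.
Areal scale = k² = sec²φ = 1/cos²(60°) = 1/0.5000² = 4.000.
True area = apparent / (areal scale) = 230000 / 4.000 ≈ 57500 km².

57500 km²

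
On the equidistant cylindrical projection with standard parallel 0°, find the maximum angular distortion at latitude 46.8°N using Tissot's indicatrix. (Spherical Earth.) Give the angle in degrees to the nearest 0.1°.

21.6°

In the plate carrée (x = Rλ, y = Rφ), meridians are true-scale (h = 1) and parallels are stretched by k = sec φ.
At 46.8°: h = 1.000, k = 1.461; principal scales a = 1.461, b = 1.000.
sin(ω/2) = (a − b)/(a + b) = 0.4608/2.461 = 0.1873, so ω = 2 arcsin(0.1873) ≈ 21.6°.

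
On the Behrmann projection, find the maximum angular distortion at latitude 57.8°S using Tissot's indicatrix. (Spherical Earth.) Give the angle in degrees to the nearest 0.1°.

53.6°

The Behrmann projection is cylindrical equal-area with φ₀ = 30°. For cylindrical equal-area with standard parallel φ₀, h = cos φ / cos φ₀ and k = cos φ₀ / cos φ, so h·k = 1.
At 57.8°: h = 0.6153, k = 1.625; principal scales a = 1.625, b = 0.6153.
sin(ω/2) = (a − b)/(a + b) = 1.010/2.241 = 0.4507, so ω = 2 arcsin(0.4507) ≈ 53.6°.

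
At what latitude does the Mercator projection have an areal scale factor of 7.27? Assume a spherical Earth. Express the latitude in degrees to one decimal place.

68.2°

Mercator areal scale is sec²φ.
sec²φ = 7.27  ⇒  cos²φ = 0.1376  ⇒  cos φ = 0.3709.
φ = arccos(0.3709) ≈ 68.2°.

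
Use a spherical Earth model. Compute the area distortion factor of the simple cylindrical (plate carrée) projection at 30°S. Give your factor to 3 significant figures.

1.15

In the plate carrée (x = Rλ, y = Rφ), meridians are true-scale (h = 1) and parallels are stretched by k = sec φ.
Areal scale = h·k = 1 × sec φ; at 30°, h = 1.000, k = 1.155, so h·k = 1.155.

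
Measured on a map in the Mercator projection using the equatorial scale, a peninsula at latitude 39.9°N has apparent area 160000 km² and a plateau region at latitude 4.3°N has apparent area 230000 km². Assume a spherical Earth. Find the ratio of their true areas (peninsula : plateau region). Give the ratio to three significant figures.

Since Mercator area scale is 1/cos²φ, the true area equals the apparent area multiplied by cos²φ.
True area of peninsula: 160000 × cos²(39.9°) = 160000 × 0.5885 = 94170 km².
True area of plateau region: 230000 × cos²(4.3°) = 230000 × 0.9944 = 228700 km².
Ratio = 94170 / 228700 ≈ 0.412.

0.412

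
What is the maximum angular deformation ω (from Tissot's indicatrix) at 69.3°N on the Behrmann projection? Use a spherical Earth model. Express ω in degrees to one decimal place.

The Behrmann projection is cylindrical equal-area with φ₀ = 30°. For cylindrical equal-area with standard parallel φ₀, h = cos φ / cos φ₀ and k = cos φ₀ / cos φ, so h·k = 1.
At 69.3°: h = 0.4082, k = 2.450; principal scales a = 2.450, b = 0.4082.
sin(ω/2) = (a − b)/(a + b) = 2.042/2.858 = 0.7144, so ω = 2 arcsin(0.7144) ≈ 91.2°.

91.2°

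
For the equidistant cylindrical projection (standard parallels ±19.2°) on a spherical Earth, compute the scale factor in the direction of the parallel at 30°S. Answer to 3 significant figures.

With standard parallel φ₀ = 19.2°, the equirectangular projection gives x = Rλ cos φ₀, y = Rφ, so h = 1 and k = cos 19.2° / cos φ.
k = cos 19.2° / cos 30° = 0.9444/0.8660 = 1.090.

1.09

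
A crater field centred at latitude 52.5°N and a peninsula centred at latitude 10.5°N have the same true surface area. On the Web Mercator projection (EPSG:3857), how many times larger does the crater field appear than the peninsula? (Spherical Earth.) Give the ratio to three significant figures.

Mercator is conformal with k = sec φ, so areal scale = k² = sec²φ.
At 52.5°: sec²(52.5°) = 1/0.6088² = 2.698.
At 10.5°: sec²(10.5°) = 1/0.9833² = 1.034.
Ratio = 2.698/1.034 = cos²(10.5°)/cos²(52.5°) ≈ 2.61.

2.61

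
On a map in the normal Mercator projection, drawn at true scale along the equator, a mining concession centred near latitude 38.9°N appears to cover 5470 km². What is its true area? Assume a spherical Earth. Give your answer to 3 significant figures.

For Mercator, h = k = sec φ (a conformal cylindrical projection has a single point scale, 1/cos φ).
Areal scale = k² = sec²φ = 1/cos²(38.9°) = 1/0.7782² = 1.651.
True area = apparent / (areal scale) = 5470 / 1.651 ≈ 3310 km².

3310 km²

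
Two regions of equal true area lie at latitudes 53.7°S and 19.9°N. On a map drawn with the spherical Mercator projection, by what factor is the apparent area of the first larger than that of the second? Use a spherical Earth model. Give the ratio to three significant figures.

2.52

Mercator is conformal with k = sec φ, so areal scale = k² = sec²φ.
At 53.7°: sec²(53.7°) = 1/0.5920² = 2.853.
At 19.9°: sec²(19.9°) = 1/0.9403² = 1.131.
Ratio = 2.853/1.131 = cos²(19.9°)/cos²(53.7°) ≈ 2.52.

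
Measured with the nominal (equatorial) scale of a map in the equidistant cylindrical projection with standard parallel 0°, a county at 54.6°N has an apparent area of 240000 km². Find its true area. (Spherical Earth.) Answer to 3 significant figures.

Plate carrée maps x = Rλ, y = Rφ. The meridian scale is h = 1 and the parallel scale is k = 1/cos φ = sec φ.
Areal scale = h·k = 1 × sec φ; at 54.6°, h = 1.000, k = 1.726, so h·k = 1.726.
True area = apparent / (areal scale) = 240000 / 1.726 ≈ 139000 km².

139000 km²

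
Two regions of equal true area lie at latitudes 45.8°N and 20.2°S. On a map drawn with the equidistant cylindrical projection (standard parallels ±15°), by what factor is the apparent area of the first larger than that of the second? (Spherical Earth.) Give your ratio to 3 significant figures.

1.35

With standard parallel φ₀ = 15°, the equirectangular projection gives x = Rλ cos φ₀, y = Rφ, so h = 1 and k = cos 15° / cos φ.
Areal scale at 45.8°: h·k = 1.000 × 1.386 = 1.386.
Areal scale at 20.2°: h·k = 1.000 × 1.029 = 1.029.
Ratio = 1.386/1.029 ≈ 1.35.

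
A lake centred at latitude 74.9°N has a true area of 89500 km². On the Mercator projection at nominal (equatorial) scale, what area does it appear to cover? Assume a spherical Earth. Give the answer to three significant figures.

1320000 km²

The Mercator projection is conformal; its linear scale factor is the same in every direction and equals sec φ = 1/cos φ.
Areal scale = k² = sec²φ = 1/cos²(74.9°) = 1/0.2605² = 14.74.
Apparent area = 89500 × 14.74 ≈ 1320000 km².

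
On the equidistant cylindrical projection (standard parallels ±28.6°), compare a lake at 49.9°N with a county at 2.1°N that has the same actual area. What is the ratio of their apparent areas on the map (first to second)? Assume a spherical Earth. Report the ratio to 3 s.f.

With standard parallel φ₀ = 28.6°, the equirectangular projection gives x = Rλ cos φ₀, y = Rφ, so h = 1 and k = cos 28.6° / cos φ.
Areal scale at 49.9°: h·k = 1.000 × 1.363 = 1.363.
Areal scale at 2.1°: h·k = 1.000 × 0.8786 = 0.8786.
Ratio = 1.363/0.8786 ≈ 1.55.

1.55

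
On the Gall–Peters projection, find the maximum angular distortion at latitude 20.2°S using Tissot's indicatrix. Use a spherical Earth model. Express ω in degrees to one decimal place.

The Gall–Peters projection is cylindrical equal-area with φ₀ = 45°. A cylindrical equal-area projection with standard parallel φ₀ has meridian scale h = cos φ / cos φ₀ and parallel scale k = cos φ₀ / cos φ (so areas are preserved, h·k = 1).
At 20.2°: h = 1.327, k = 0.7534; principal scales a = 1.327, b = 0.7534.
sin(ω/2) = (a − b)/(a + b) = 0.5738/2.081 = 0.2758, so ω = 2 arcsin(0.2758) ≈ 32.0°.

32.0°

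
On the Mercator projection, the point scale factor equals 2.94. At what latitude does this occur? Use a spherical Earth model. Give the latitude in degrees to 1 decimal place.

Mercator scale is k = sec φ = 1/cos φ.
1/cos φ = 2.94  ⇒  cos φ = 0.3401  ⇒  φ = arccos(0.3401) ≈ 70.1°.

70.1°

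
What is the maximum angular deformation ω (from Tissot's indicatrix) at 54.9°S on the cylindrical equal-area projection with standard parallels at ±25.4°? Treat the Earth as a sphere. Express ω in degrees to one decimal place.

50.1°

Cylindrical equal-area (φ₀ = 25.4°): h = cos φ / cos 25.4° along meridians, k = cos 25.4° / cos φ along parallels; h·k = 1.
At 54.9°: h = 0.6365, k = 1.571; principal scales a = 1.571, b = 0.6365.
sin(ω/2) = (a − b)/(a + b) = 0.9345/2.208 = 0.4233, so ω = 2 arcsin(0.4233) ≈ 50.1°.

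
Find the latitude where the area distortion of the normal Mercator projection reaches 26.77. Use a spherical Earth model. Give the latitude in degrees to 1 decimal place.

78.9°

Mercator areal scale is sec²φ.
sec²φ = 26.77  ⇒  cos²φ = 0.03736  ⇒  cos φ = 0.1933.
φ = arccos(0.1933) ≈ 78.9°.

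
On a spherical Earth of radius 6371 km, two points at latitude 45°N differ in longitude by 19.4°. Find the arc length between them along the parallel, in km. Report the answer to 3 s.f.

Arc length along a parallel = R cos φ · Δλ (with Δλ in radians).
= 6371 × cos 45° × (19.4° × π/180) = 6371 × 0.7071 × 0.3386 ≈ 1530 km.

1530 km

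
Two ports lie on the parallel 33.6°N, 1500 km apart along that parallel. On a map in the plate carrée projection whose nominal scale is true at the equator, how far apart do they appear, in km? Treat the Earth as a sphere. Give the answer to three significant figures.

1800 km

Plate carrée maps x = Rλ, y = Rφ. The meridian scale is h = 1 and the parallel scale is k = 1/cos φ = sec φ.
Along the parallel, k = sec 33.6° = 1/0.8329 = 1.201.
Map distance = 1500 × 1.201 ≈ 1800 km.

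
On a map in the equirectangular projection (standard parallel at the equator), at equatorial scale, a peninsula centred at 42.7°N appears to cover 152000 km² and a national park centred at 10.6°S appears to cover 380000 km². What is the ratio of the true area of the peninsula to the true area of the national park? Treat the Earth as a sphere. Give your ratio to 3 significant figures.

On the plate carrée, areal scale = h·k = 1 × sec φ, so true area = apparent × cos φ.
True area of peninsula: 152000 × cos(42.7°) = 152000 × 0.7349 = 111700 km².
True area of national park: 380000 × cos(10.6°) = 380000 × 0.9829 = 373500 km².
Ratio = 111700 / 373500 ≈ 0.299.

0.299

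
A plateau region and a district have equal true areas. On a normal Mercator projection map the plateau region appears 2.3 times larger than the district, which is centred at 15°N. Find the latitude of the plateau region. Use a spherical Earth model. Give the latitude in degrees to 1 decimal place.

50.4°

On Mercator, (apparent₁)/(apparent₂) = sec²φ₁ / sec²φ₂ when true areas are equal.
cos²φ₂ / cos²φ₁ = 2.3  ⇒  cos φ₁ = cos 15° / √2.3 = 0.9659/1.517 = 0.6369.
φ₁ = arccos(0.6369) ≈ 50.4°.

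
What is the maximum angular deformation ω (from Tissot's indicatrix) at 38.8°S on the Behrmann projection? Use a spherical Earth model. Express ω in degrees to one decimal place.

Behrmann is a cylindrical equal-area projection with standard parallels at ±30°. Cylindrical equal-area (φ₀ = 30°): h = cos φ / cos 30° along meridians, k = cos 30° / cos φ along parallels; h·k = 1.
At 38.8°: h = 0.8999, k = 1.111; principal scales a = 1.111, b = 0.8999.
sin(ω/2) = (a − b)/(a + b) = 0.2113/2.011 = 0.1051, so ω = 2 arcsin(0.1051) ≈ 12.1°.

12.1°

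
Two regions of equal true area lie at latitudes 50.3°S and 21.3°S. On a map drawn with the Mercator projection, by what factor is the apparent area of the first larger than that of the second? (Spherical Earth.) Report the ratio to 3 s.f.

Mercator is conformal with k = sec φ, so areal scale = k² = sec²φ.
At 50.3°: sec²(50.3°) = 1/0.6388² = 2.451.
At 21.3°: sec²(21.3°) = 1/0.9317² = 1.152.
Ratio = 2.451/1.152 = cos²(21.3°)/cos²(50.3°) ≈ 2.13.

2.13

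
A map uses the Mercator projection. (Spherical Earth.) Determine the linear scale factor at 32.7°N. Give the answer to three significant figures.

The Mercator projection is conformal; its linear scale factor is the same in every direction and equals sec φ = 1/cos φ.
k = 1/cos 32.7° = 1/0.8415 = 1.188.

1.19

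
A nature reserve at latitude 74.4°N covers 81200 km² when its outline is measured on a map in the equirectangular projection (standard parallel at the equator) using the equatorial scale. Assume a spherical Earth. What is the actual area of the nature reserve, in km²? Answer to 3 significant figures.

21800 km²

Plate carrée maps x = Rλ, y = Rφ. The meridian scale is h = 1 and the parallel scale is k = 1/cos φ = sec φ.
Areal scale = h·k = 1 × sec φ; at 74.4°, h = 1.000, k = 3.719, so h·k = 3.719.
True area = apparent / (areal scale) = 81200 / 3.719 ≈ 21800 km².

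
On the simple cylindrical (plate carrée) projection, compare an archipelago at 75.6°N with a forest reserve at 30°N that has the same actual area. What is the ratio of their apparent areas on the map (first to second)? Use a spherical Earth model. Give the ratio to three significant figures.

3.48

Plate carrée maps x = Rλ, y = Rφ. The meridian scale is h = 1 and the parallel scale is k = 1/cos φ = sec φ.
Areal scale at 75.6°: h·k = 1.000 × 4.021 = 4.021.
Areal scale at 30°: h·k = 1.000 × 1.155 = 1.155.
Ratio = 4.021/1.155 ≈ 3.48.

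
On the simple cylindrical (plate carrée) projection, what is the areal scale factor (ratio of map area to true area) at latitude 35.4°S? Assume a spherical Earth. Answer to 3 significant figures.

1.23

In the plate carrée (x = Rλ, y = Rφ), meridians are true-scale (h = 1) and parallels are stretched by k = sec φ.
Areal scale = h·k = 1 × sec φ; at 35.4°, h = 1.000, k = 1.227, so h·k = 1.227.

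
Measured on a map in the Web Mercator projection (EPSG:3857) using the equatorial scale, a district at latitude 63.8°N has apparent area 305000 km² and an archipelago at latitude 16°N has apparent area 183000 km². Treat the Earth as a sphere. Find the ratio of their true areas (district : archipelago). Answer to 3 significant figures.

0.352

On Mercator the areal scale is sec²φ, so true area = apparent × cos²φ.
True area of district: 305000 × cos²(63.8°) = 305000 × 0.1949 = 59450 km².
True area of archipelago: 183000 × cos²(16°) = 183000 × 0.9240 = 169100 km².
Ratio = 59450 / 169100 ≈ 0.352.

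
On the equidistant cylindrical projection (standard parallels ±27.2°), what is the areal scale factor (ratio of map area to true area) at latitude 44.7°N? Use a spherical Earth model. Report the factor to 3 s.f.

In the equirectangular projection with standard parallel φ₀ = 27.2° (x = Rλ cos φ₀, y = Rφ), meridians are true-scale (h = 1) and the parallel scale is k = cos φ₀ / cos φ.
Areal scale = h·k = 1 × cos φ₀ / cos φ; at 44.7°, h = 1.000, k = 1.251, so h·k = 1.251.

1.25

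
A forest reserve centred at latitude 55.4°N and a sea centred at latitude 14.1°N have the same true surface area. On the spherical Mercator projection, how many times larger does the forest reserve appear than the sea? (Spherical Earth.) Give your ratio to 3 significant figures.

Mercator areal scale is sec²φ.
At 55.4°: sec²(55.4°) = 1/0.5678² = 3.101.
At 14.1°: sec²(14.1°) = 1/0.9699² = 1.063.
Ratio = 3.101/1.063 = cos²(14.1°)/cos²(55.4°) ≈ 2.92.

2.92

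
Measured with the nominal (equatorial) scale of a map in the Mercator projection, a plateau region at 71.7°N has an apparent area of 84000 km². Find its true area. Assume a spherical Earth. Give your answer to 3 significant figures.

8280 km²

For Mercator, h = k = sec φ (a conformal cylindrical projection has a single point scale, 1/cos φ).
Areal scale = k² = sec²φ = 1/cos²(71.7°) = 1/0.3140² = 10.14.
True area = apparent / (areal scale) = 84000 / 10.14 ≈ 8280 km².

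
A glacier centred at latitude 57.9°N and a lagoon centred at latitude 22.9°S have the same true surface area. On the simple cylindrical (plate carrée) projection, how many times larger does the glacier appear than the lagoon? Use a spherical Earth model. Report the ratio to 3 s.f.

1.73

Plate carrée maps x = Rλ, y = Rφ. The meridian scale is h = 1 and the parallel scale is k = 1/cos φ = sec φ.
Areal scale at 57.9°: h·k = 1.000 × 1.882 = 1.882.
Areal scale at 22.9°: h·k = 1.000 × 1.086 = 1.086.
Ratio = 1.882/1.086 ≈ 1.73.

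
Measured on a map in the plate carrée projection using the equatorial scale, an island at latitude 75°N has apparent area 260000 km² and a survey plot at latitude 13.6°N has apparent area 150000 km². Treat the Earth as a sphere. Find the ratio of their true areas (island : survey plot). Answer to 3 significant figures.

On the plate carrée, areal scale = h·k = 1 × sec φ, so true area = apparent × cos φ.
True area of island: 260000 × cos(75°) = 260000 × 0.2588 = 67290 km².
True area of survey plot: 150000 × cos(13.6°) = 150000 × 0.9720 = 145800 km².
Ratio = 67290 / 145800 ≈ 0.462.

0.462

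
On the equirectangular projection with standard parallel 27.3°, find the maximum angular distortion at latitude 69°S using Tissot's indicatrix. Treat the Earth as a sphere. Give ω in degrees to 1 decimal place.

In the equirectangular projection with standard parallel φ₀ = 27.3° (x = Rλ cos φ₀, y = Rφ), meridians are true-scale (h = 1) and the parallel scale is k = cos φ₀ / cos φ.
At 69°: h = 1.000, k = 2.480; principal scales a = 2.480, b = 1.000.
sin(ω/2) = (a − b)/(a + b) = 1.480/3.480 = 0.4252, so ω = 2 arcsin(0.4252) ≈ 50.3°.

50.3°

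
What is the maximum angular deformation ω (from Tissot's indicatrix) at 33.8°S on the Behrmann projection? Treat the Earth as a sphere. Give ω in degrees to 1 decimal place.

Behrmann is a cylindrical equal-area projection with standard parallels at ±30°. A cylindrical equal-area projection with standard parallel φ₀ has meridian scale h = cos φ / cos φ₀ and parallel scale k = cos φ₀ / cos φ (so areas are preserved, h·k = 1).
At 33.8°: h = 0.9595, k = 1.042; principal scales a = 1.042, b = 0.9595.
sin(ω/2) = (a − b)/(a + b) = 0.08263/2.002 = 0.04128, so ω = 2 arcsin(0.04128) ≈ 4.7°.

4.7°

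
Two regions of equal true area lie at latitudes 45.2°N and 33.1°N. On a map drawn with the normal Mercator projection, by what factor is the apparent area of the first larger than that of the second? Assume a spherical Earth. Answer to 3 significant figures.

Mercator areal scale is sec²φ.
At 45.2°: sec²(45.2°) = 1/0.7046² = 2.014.
At 33.1°: sec²(33.1°) = 1/0.8377² = 1.425.
Ratio = 2.014/1.425 = cos²(33.1°)/cos²(45.2°) ≈ 1.41.

1.41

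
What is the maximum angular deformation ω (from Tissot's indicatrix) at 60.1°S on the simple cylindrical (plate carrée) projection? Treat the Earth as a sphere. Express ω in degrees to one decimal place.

39.1°

In the plate carrée (x = Rλ, y = Rφ), meridians are true-scale (h = 1) and parallels are stretched by k = sec φ.
At 60.1°: h = 1.000, k = 2.006; principal scales a = 2.006, b = 1.000.
sin(ω/2) = (a − b)/(a + b) = 1.006/3.006 = 0.3347, so ω = 2 arcsin(0.3347) ≈ 39.1°.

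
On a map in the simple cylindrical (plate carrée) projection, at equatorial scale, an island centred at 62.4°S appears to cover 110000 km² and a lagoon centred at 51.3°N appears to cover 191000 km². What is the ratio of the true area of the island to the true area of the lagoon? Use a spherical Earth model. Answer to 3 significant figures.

0.427

On the plate carrée, areal scale = h·k = 1 × sec φ, so true area = apparent × cos φ.
True area of island: 110000 × cos(62.4°) = 110000 × 0.4633 = 50960 km².
True area of lagoon: 191000 × cos(51.3°) = 191000 × 0.6252 = 119400 km².
Ratio = 50960 / 119400 ≈ 0.427.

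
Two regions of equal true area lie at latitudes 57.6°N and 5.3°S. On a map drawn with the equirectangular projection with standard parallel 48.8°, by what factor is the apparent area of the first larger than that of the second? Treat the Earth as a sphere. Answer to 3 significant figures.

1.86

In the equirectangular projection with standard parallel φ₀ = 48.8° (x = Rλ cos φ₀, y = Rφ), meridians are true-scale (h = 1) and the parallel scale is k = cos φ₀ / cos φ.
Areal scale at 57.6°: h·k = 1.000 × 1.229 = 1.229.
Areal scale at 5.3°: h·k = 1.000 × 0.6615 = 0.6615.
Ratio = 1.229/0.6615 ≈ 1.86.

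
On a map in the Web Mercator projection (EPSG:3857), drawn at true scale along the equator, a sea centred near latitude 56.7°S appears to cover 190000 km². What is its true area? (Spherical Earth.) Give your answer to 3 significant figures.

The Mercator projection is conformal; its linear scale factor is the same in every direction and equals sec φ = 1/cos φ.
Areal scale = k² = sec²φ = 1/cos²(56.7°) = 1/0.5490² = 3.318.
True area = apparent / (areal scale) = 190000 / 3.318 ≈ 57300 km².

57300 km²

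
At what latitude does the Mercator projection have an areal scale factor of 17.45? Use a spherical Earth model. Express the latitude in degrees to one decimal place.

76.1°

Mercator areal scale is sec²φ.
sec²φ = 17.45  ⇒  cos²φ = 0.05731  ⇒  cos φ = 0.2394.
φ = arccos(0.2394) ≈ 76.1°.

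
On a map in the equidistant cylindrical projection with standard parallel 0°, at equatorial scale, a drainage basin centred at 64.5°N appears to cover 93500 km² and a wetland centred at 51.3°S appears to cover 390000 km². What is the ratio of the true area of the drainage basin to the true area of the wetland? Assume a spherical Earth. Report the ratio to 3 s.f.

0.165

On the plate carrée, areal scale = h·k = 1 × sec φ, so true area = apparent × cos φ.
True area of drainage basin: 93500 × cos(64.5°) = 93500 × 0.4305 = 40250 km².
True area of wetland: 390000 × cos(51.3°) = 390000 × 0.6252 = 243800 km².
Ratio = 40250 / 243800 ≈ 0.165.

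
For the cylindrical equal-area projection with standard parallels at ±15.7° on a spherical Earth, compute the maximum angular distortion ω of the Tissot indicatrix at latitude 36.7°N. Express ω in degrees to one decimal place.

20.8°

Cylindrical equal-area (φ₀ = 15.7°): h = cos φ / cos 15.7° along meridians, k = cos 15.7° / cos φ along parallels; h·k = 1.
At 36.7°: h = 0.8328, k = 1.201; principal scales a = 1.201, b = 0.8328.
sin(ω/2) = (a − b)/(a + b) = 0.3679/2.034 = 0.1809, so ω = 2 arcsin(0.1809) ≈ 20.8°.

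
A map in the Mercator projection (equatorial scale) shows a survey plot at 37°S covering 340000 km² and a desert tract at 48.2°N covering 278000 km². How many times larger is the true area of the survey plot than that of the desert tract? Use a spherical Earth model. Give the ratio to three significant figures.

Since Mercator area scale is 1/cos²φ, the true area equals the apparent area multiplied by cos²φ.
True area of survey plot: 340000 × cos²(37°) = 340000 × 0.6378 = 216900 km².
True area of desert tract: 278000 × cos²(48.2°) = 278000 × 0.4443 = 123500 km².
Ratio = 216900 / 123500 ≈ 1.76.

1.76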